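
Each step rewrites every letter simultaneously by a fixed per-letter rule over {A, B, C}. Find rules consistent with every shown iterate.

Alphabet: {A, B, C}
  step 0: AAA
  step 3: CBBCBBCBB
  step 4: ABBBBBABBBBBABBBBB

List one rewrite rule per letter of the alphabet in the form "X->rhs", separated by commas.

A->C, B->BB, C->AB

  step 3 ⇒ step 4: CBBCBBCBB ⇒ AB·BB·BB·AB·BB·BB·AB·BB·BB
    B ↦ BB
    C ↦ AB
    A ↦ C  (constrained at step 0)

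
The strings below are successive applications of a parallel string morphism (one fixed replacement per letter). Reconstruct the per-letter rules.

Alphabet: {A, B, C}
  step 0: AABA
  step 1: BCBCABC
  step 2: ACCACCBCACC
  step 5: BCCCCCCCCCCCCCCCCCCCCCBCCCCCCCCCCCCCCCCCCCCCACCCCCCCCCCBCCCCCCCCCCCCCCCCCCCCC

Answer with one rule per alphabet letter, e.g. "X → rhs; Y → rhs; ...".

A->BC, B->A, C->CC

  step 1 ⇒ step 2: BCBCABC ⇒ A·CC·A·CC·BC·A·CC
    A ↦ BC
    B ↦ A
    C ↦ CC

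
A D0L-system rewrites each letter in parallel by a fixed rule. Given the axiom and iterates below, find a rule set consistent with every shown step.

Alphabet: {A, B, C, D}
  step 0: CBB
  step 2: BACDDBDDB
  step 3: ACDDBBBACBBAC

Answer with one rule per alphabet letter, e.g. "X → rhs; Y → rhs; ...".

  step 2 ⇒ step 3: BACDDBDDB ⇒ AC·D·DB·B·B·AC·B·B·AC
    A ↦ D
    B ↦ AC
    C ↦ DB
    D ↦ B

A->D, B->AC, C->DB, D->B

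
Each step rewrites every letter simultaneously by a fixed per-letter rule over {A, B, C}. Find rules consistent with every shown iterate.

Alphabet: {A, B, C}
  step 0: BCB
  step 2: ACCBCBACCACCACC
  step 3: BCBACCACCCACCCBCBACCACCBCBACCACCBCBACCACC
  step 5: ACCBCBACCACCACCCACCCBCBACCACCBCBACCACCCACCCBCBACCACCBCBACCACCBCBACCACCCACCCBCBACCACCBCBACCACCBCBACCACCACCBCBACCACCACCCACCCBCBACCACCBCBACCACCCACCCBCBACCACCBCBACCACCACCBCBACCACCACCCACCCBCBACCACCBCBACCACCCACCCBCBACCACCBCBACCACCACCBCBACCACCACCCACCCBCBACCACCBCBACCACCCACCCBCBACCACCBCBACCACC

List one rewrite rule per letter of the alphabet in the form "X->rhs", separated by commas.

A->BCB, B->C, C->ACC

  step 2 ⇒ step 3: ACCBCBACCACCACC ⇒ BCB·ACC·ACC·C·ACC·C·BCB·ACC·ACC·BCB·ACC·ACC·BCB·ACC·ACC
    A ↦ BCB
    B ↦ C
    C ↦ ACC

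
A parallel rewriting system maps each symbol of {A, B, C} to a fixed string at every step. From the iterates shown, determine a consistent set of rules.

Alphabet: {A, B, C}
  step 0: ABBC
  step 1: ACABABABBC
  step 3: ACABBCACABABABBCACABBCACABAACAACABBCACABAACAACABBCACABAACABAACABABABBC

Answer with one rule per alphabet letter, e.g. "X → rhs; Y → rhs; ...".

A->ACA, B->BA, C->BBC

  step 0 ⇒ step 1: ABBC ⇒ ACA·BA·BA·BBC
    A ↦ ACA
    B ↦ BA
    C ↦ BBC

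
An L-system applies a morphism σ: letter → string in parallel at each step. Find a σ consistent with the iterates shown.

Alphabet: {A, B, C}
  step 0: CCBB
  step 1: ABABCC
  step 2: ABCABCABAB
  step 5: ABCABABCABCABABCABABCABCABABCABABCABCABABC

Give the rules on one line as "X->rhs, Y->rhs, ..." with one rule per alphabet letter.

  step 1 ⇒ step 2: ABABCC ⇒ AB·C·AB·C·AB·AB
    A ↦ AB
    B ↦ C
    C ↦ AB

A->AB, B->C, C->AB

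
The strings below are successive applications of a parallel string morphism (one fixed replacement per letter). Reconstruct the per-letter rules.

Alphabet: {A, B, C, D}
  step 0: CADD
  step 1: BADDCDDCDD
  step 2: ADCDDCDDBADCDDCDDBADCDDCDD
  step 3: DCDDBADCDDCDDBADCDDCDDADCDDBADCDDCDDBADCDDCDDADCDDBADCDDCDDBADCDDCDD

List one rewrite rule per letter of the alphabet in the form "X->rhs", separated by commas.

A->D, B->A, C->BAD, D->CDD

  step 2 ⇒ step 3: ADCDDCDDBADCDDCDDBADCDDCDD ⇒ D·CDD·BAD·CDD·CDD·BAD·CDD·CDD·A·D·CDD·BAD·CDD·CDD·BAD·CDD·CDD·A·D·CDD·BAD·CDD·CDD·BAD·CDD·CDD
    A ↦ D
    B ↦ A
    C ↦ BAD
    D ↦ CDD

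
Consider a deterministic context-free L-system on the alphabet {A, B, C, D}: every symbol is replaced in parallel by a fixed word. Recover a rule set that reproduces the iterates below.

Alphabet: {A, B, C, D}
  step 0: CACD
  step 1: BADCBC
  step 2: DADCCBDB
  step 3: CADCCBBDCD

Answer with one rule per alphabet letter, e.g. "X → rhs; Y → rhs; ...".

A->ADC, B->D, C->B, D->C

  step 2 ⇒ step 3: DADCCBDB ⇒ C·ADC·C·B·B·D·C·D
    A ↦ ADC
    B ↦ D
    C ↦ B
    D ↦ C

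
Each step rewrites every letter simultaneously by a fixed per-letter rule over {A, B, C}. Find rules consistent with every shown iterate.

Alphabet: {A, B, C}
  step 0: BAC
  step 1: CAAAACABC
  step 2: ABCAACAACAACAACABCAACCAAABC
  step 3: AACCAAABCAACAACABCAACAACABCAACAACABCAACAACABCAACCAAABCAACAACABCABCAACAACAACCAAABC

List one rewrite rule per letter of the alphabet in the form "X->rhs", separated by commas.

A->AAC, B->CAA, C->ABC

  step 2 ⇒ step 3: ABCAACAACAACAACABCAACCAAABC ⇒ AAC·CAA·ABC·AAC·AAC·ABC·AAC·AAC·ABC·AAC·AAC·ABC·AAC·AAC·ABC·AAC·CAA·ABC·AAC·AAC·ABC·ABC·AAC·AAC·AAC·CAA·ABC
    A ↦ AAC
    B ↦ CAA
    C ↦ ABC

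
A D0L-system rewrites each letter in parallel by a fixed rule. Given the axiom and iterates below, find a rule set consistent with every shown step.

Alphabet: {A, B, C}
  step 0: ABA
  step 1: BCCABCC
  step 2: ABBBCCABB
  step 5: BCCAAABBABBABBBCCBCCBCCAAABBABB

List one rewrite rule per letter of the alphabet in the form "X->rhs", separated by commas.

A->BCC, B->A, C->B

  step 1 ⇒ step 2: BCCABCC ⇒ A·B·B·BCC·A·B·B
    A ↦ BCC
    B ↦ A
    C ↦ B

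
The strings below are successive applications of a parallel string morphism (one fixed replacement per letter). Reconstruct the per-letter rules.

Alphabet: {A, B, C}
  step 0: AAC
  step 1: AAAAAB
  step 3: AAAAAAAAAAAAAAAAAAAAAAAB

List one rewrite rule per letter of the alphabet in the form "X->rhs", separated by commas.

  step 0 ⇒ step 1: AAC ⇒ AA·AA·AB
    A ↦ AA
    C ↦ AB
    B ↦ AC  (constrained at step 1)

A->AA, B->AC, C->AB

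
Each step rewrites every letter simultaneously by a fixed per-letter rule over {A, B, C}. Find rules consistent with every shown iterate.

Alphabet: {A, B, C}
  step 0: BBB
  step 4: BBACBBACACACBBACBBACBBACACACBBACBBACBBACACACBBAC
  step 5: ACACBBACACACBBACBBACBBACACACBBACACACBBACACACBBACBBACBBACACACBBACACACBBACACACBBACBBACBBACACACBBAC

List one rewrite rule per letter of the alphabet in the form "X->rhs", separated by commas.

A->BB, B->AC, C->AC

  step 4 ⇒ step 5: BBACBBACACACBBACBBACBBACACACBBACBBACBBACACACBBAC ⇒ AC·AC·BB·AC·AC·AC·BB·AC·BB·AC·BB·AC·AC·AC·BB·AC·AC·AC·BB·AC·AC·AC·BB·AC·BB·AC·BB·AC·AC·AC·BB·AC·AC·AC·BB·AC·AC·AC·BB·AC·BB·AC·BB·AC·AC·AC·BB·AC
    A ↦ BB
    B ↦ AC
    C ↦ AC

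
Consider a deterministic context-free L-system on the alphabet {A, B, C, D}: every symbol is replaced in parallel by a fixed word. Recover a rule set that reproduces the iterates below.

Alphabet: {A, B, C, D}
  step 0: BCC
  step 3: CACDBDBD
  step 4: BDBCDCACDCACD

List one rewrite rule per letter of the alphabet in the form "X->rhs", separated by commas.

  step 3 ⇒ step 4: CACDBDBD ⇒ B·D·B·CD·CA·CD·CA·CD
    A ↦ D
    B ↦ CA
    C ↦ B
    D ↦ CD

A->D, B->CA, C->B, D->CD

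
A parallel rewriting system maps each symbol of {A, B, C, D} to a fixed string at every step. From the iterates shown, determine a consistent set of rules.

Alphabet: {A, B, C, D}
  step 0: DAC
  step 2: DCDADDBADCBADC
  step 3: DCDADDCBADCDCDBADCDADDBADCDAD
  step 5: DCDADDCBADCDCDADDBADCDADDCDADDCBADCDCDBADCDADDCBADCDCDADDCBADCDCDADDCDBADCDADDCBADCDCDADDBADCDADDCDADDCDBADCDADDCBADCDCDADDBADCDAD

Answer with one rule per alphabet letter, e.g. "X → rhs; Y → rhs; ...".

  step 2 ⇒ step 3: DCDADDBADCBADC ⇒ DC·DAD·DC·BA·DC·DC·D·BA·DC·DAD·D·BA·DC·DAD
    A ↦ BA
    B ↦ D
    C ↦ DAD
    D ↦ DC

A->BA, B->D, C->DAD, D->DC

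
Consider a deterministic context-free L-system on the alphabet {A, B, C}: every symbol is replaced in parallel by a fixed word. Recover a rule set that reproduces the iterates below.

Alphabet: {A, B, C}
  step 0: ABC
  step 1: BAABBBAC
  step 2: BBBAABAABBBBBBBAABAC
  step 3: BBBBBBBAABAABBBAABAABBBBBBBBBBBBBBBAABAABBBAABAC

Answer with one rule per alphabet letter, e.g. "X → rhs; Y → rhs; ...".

  step 2 ⇒ step 3: BBBAABAABBBBBBBAABAC ⇒ BB·BB·BB·BAA·BAA·BB·BAA·BAA·BB·BB·BB·BB·BB·BB·BB·BAA·BAA·BB·BAA·BAC
    A ↦ BAA
    B ↦ BB
    C ↦ BAC

A->BAA, B->BB, C->BAC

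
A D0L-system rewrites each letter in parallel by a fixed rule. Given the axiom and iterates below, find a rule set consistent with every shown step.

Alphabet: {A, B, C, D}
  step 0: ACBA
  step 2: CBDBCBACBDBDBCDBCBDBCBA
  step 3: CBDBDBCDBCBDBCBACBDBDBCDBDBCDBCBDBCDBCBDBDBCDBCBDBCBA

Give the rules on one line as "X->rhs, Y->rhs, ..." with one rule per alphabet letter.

A->CBA, B->DB, C->CB, D->DBC

  step 2 ⇒ step 3: CBDBCBACBDBDBCDBCBDBCBA ⇒ CB·DB·DBC·DB·CB·DB·CBA·CB·DB·DBC·DB·DBC·DB·CB·DBC·DB·CB·DB·DBC·DB·CB·DB·CBA
    A ↦ CBA
    B ↦ DB
    C ↦ CB
    D ↦ DBC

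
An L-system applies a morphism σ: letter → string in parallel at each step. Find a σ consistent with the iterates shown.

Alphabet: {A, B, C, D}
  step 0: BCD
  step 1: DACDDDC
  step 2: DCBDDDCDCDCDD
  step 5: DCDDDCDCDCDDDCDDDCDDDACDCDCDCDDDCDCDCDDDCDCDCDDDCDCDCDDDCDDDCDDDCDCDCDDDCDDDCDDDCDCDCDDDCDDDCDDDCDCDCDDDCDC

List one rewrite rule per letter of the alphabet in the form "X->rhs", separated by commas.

  step 1 ⇒ step 2: DACDDDC ⇒ DC·B·DD·DC·DC·DC·DD
    A ↦ B
    C ↦ DD
    D ↦ DC
  step 0 ⇒ step 1: BCD ⇒ DAC·DD·DC
    B ↦ DAC

A->B, B->DAC, C->DD, D->DC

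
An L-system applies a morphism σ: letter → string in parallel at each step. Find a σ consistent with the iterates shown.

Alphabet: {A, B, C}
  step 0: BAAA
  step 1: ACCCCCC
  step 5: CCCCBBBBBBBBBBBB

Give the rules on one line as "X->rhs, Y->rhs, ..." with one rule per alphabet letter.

A->CC, B->A, C->B

  step 0 ⇒ step 1: BAAA ⇒ A·CC·CC·CC
    A ↦ CC
    B ↦ A
    C ↦ B  (constrained at step 1)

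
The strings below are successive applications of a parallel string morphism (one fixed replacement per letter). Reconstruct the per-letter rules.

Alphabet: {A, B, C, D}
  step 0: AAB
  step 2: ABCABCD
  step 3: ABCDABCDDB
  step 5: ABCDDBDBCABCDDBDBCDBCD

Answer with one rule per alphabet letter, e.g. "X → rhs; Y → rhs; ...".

  step 2 ⇒ step 3: ABCABCD ⇒ AB·C·D·AB·C·D·DB
    A ↦ AB
    B ↦ C
    C ↦ D
    D ↦ DB

A->AB, B->C, C->D, D->DB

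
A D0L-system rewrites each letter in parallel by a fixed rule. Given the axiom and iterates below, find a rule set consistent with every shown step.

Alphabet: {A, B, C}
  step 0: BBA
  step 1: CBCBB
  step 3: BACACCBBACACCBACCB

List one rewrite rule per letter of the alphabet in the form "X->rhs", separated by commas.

  step 0 ⇒ step 1: BBA ⇒ CB·CB·B
    A ↦ B
    B ↦ CB
    C ↦ AC  (constrained at step 1)

A->B, B->CB, C->AC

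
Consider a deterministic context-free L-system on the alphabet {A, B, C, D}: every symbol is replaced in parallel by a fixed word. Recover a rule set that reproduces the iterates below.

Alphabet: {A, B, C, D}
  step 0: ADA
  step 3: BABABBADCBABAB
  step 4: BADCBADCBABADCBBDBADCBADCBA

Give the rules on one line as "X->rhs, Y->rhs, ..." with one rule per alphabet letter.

A->DC, B->BA, C->BD, D->B

  step 3 ⇒ step 4: BABABBADCBABAB ⇒ BA·DC·BA·DC·BA·BA·DC·B·BD·BA·DC·BA·DC·BA
    A ↦ DC
    B ↦ BA
    C ↦ BD
    D ↦ B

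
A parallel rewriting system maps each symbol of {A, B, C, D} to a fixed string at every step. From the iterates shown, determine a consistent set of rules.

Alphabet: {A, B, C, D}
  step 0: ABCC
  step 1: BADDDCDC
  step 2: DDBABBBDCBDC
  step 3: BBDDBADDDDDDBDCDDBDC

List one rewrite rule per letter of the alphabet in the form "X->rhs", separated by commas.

A->BA, B->DD, C->DC, D->B

  step 2 ⇒ step 3: DDBABBBDCBDC ⇒ B·B·DD·BA·DD·DD·DD·B·DC·DD·B·DC
    A ↦ BA
    B ↦ DD
    C ↦ DC
    D ↦ B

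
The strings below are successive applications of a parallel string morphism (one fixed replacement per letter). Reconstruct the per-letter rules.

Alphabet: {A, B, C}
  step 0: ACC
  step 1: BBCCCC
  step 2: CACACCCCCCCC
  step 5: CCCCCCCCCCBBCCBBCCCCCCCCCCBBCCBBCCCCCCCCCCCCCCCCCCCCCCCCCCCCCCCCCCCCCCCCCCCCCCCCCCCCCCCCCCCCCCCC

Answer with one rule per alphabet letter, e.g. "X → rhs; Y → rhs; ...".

  step 1 ⇒ step 2: BBCCCC ⇒ CA·CA·CC·CC·CC·CC
    B ↦ CA
    C ↦ CC
  step 0 ⇒ step 1: ACC ⇒ BB·CC·CC
    A ↦ BB

A->BB, B->CA, C->CC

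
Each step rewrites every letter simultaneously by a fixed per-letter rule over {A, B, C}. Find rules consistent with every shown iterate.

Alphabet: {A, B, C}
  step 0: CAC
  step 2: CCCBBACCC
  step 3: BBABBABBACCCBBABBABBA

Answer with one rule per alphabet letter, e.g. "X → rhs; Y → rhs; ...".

  step 2 ⇒ step 3: CCCBBACCC ⇒ BBA·BBA·BBA·C·C·C·BBA·BBA·BBA
    A ↦ C
    B ↦ C
    C ↦ BBA

A->C, B->C, C->BBA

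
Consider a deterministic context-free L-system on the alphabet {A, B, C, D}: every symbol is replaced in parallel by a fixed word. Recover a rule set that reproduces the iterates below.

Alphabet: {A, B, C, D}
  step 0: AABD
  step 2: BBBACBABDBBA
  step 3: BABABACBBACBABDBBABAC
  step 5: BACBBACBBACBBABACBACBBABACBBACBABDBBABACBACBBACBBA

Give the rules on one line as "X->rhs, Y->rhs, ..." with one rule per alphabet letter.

  step 2 ⇒ step 3: BBBACBABDBBA ⇒ BA·BA·BA·C·B·BA·C·BA·BDB·BA·BA·C
    A ↦ C
    B ↦ BA
    C ↦ B
    D ↦ BDB

A->C, B->BA, C->B, D->BDB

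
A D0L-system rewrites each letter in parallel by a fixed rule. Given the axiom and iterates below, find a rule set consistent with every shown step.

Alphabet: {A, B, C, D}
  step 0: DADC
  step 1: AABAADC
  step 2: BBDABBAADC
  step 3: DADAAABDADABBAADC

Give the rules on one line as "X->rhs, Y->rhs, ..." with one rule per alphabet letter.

A->B, B->DA, C->DC, D->AA

  step 2 ⇒ step 3: BBDABBAADC ⇒ DA·DA·AA·B·DA·DA·B·B·AA·DC
    A ↦ B
    B ↦ DA
    C ↦ DC
    D ↦ AA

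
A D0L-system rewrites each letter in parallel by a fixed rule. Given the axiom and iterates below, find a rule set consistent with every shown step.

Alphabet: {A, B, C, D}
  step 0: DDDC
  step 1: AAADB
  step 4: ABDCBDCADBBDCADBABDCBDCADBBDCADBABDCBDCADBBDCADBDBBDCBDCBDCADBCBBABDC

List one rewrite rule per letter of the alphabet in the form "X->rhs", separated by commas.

  step 0 ⇒ step 1: DDDC ⇒ A·A·A·DB
    C ↦ DB
    D ↦ A
    A ↦ CBB  (constrained at step 1)
    B ↦ BDC  (constrained at step 1)

A->CBB, B->BDC, C->DB, D->A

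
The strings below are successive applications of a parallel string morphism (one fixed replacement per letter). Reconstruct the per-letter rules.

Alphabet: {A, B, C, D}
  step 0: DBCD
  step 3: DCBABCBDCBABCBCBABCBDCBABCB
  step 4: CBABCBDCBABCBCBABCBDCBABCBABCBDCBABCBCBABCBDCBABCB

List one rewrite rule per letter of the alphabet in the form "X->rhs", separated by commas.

  step 3 ⇒ step 4: DCBABCBDCBABCBCBABCBDCBABCB ⇒ CB·AB·CB·D·CB·AB·CB·CB·AB·CB·D·CB·AB·CB·AB·CB·D·CB·AB·CB·CB·AB·CB·D·CB·AB·CB
    A ↦ D
    B ↦ CB
    C ↦ AB
    D ↦ CB

A->D, B->CB, C->AB, D->CB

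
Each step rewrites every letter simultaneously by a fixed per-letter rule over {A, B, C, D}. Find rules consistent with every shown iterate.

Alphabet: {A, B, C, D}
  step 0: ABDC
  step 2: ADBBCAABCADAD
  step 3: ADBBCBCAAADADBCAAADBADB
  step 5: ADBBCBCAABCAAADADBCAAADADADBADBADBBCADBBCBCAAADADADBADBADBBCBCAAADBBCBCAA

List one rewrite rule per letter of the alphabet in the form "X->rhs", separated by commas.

  step 2 ⇒ step 3: ADBBCAABCADAD ⇒ AD·B·BC·BC·AA·AD·AD·BC·AA·AD·B·AD·B
    A ↦ AD
    B ↦ BC
    C ↦ AA
    D ↦ B

A->AD, B->BC, C->AA, D->B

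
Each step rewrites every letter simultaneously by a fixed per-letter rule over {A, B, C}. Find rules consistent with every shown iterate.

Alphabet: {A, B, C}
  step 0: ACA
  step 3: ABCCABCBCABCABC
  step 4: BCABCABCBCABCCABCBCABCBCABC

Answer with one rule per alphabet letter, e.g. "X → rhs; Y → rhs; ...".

  step 3 ⇒ step 4: ABCCABCBCABCABC ⇒ B·C·ABC·ABC·B·C·ABC·C·ABC·B·C·ABC·B·C·ABC
    A ↦ B
    B ↦ C
    C ↦ ABC

A->B, B->C, C->ABC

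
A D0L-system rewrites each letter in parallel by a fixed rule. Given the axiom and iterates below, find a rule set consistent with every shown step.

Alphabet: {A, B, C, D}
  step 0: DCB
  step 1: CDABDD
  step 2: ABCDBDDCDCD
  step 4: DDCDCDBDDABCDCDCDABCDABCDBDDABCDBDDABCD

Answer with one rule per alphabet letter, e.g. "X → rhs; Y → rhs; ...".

A->B, B->DD, C->AB, D->CD

  step 1 ⇒ step 2: CDABDD ⇒ AB·CD·B·DD·CD·CD
    A ↦ B
    B ↦ DD
    C ↦ AB
    D ↦ CD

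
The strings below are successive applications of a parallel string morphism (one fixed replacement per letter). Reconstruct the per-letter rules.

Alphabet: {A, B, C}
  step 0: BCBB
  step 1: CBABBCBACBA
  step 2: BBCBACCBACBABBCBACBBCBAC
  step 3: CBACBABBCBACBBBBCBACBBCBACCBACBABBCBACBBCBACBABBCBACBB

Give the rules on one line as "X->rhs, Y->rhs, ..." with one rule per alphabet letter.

A->C, B->CBA, C->BB

  step 2 ⇒ step 3: BBCBACCBACBABBCBACBBCBAC ⇒ CBA·CBA·BB·CBA·C·BB·BB·CBA·C·BB·CBA·C·CBA·CBA·BB·CBA·C·BB·CBA·CBA·BB·CBA·C·BB
    A ↦ C
    B ↦ CBA
    C ↦ BB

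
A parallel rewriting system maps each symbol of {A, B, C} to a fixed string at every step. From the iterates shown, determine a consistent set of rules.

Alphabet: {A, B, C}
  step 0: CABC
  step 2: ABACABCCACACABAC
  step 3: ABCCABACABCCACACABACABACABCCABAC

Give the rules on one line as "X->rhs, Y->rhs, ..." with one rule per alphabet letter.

A->AB, B->CC, C->AC

  step 2 ⇒ step 3: ABACABCCACACABAC ⇒ AB·CC·AB·AC·AB·CC·AC·AC·AB·AC·AB·AC·AB·CC·AB·AC
    A ↦ AB
    B ↦ CC
    C ↦ AC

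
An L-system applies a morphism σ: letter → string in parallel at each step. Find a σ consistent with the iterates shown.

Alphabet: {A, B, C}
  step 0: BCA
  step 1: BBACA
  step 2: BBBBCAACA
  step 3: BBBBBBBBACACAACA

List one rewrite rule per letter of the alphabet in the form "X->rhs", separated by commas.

A->CA, B->BB, C->A

  step 2 ⇒ step 3: BBBBCAACA ⇒ BB·BB·BB·BB·A·CA·CA·A·CA
    A ↦ CA
    B ↦ BB
    C ↦ A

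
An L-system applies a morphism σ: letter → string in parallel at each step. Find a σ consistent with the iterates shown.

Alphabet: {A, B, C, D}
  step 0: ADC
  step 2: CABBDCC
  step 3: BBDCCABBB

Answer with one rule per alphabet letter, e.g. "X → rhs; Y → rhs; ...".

A->BD, B->C, C->B, D->AB

  step 2 ⇒ step 3: CABBDCC ⇒ B·BD·C·C·AB·B·B
    A ↦ BD
    B ↦ C
    C ↦ B
    D ↦ AB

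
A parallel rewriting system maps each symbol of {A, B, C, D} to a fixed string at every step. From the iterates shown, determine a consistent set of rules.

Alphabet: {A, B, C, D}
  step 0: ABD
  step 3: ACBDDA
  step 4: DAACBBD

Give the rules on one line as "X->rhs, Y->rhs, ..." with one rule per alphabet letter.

  step 3 ⇒ step 4: ACBDDA ⇒ D·A·AC·B·B·D
    A ↦ D
    B ↦ AC
    C ↦ A
    D ↦ B

A->D, B->AC, C->A, D->B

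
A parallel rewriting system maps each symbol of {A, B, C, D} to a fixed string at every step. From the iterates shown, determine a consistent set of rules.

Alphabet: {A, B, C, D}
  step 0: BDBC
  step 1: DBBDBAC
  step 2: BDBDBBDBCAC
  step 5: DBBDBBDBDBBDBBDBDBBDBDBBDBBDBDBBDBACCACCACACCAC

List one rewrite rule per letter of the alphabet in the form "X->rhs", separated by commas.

A->C, B->DB, C->AC, D->B

  step 1 ⇒ step 2: DBBDBAC ⇒ B·DB·DB·B·DB·C·AC
    A ↦ C
    B ↦ DB
    C ↦ AC
    D ↦ B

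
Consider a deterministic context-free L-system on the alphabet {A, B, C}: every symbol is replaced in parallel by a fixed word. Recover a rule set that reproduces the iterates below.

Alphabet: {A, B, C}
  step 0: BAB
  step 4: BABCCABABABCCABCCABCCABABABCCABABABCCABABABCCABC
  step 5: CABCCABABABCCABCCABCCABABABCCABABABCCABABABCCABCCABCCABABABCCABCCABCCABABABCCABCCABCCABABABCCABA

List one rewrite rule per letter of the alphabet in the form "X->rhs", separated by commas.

  step 4 ⇒ step 5: BABCCABABABCCABCCABCCABABABCCABABABCCABABABCCABC ⇒ CA·BC·CA·BA·BA·BC·CA·BC·CA·BC·CA·BA·BA·BC·CA·BA·BA·BC·CA·BA·BA·BC·CA·BC·CA·BC·CA·BA·BA·BC·CA·BC·CA·BC·CA·BA·BA·BC·CA·BC·CA·BC·CA·BA·BA·BC·CA·BA
    A ↦ BC
    B ↦ CA
    C ↦ BA

A->BC, B->CA, C->BA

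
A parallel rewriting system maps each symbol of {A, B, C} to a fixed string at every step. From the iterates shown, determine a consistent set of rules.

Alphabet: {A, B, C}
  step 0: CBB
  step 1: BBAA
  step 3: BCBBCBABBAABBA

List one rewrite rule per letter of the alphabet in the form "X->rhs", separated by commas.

A->BCB, B->A, C->BB

  step 0 ⇒ step 1: CBB ⇒ BB·A·A
    B ↦ A
    C ↦ BB
    A ↦ BCB  (constrained at step 1)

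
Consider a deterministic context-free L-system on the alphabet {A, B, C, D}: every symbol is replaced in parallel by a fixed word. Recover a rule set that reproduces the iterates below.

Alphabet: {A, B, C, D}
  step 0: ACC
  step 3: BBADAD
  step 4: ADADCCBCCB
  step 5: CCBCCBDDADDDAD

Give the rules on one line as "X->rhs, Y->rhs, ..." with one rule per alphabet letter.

A->CC, B->AD, C->D, D->B

  step 4 ⇒ step 5: ADADCCBCCB ⇒ CC·B·CC·B·D·D·AD·D·D·AD
    A ↦ CC
    B ↦ AD
    C ↦ D
    D ↦ B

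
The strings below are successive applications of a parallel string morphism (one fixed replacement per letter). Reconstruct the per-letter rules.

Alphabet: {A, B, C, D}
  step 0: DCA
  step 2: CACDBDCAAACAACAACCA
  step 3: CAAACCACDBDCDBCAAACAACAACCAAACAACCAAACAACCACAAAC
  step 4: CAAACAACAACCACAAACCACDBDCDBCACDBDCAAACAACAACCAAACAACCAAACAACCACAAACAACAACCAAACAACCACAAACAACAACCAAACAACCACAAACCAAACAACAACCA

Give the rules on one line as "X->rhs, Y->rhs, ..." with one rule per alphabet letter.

A->AAC, B->D, C->CA, D->CDB

  step 3 ⇒ step 4: CAAACCACDBDCDBCAAACAACAACCAAACAACCAAACAACCACAAAC ⇒ CA·AAC·AAC·AAC·CA·CA·AAC·CA·CDB·D·CDB·CA·CDB·D·CA·AAC·AAC·AAC·CA·AAC·AAC·CA·AAC·AAC·CA·CA·AAC·AAC·AAC·CA·AAC·AAC·CA·CA·AAC·AAC·AAC·CA·AAC·AAC·CA·CA·AAC·CA·AAC·AAC·AAC·CA
    A ↦ AAC
    B ↦ D
    C ↦ CA
    D ↦ CDB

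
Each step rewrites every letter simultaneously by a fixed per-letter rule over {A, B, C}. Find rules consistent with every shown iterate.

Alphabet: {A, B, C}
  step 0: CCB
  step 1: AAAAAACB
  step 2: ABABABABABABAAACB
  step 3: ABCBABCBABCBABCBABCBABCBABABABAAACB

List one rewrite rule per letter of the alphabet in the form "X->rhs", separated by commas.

A->AB, B->CB, C->AAA

  step 2 ⇒ step 3: ABABABABABABAAACB ⇒ AB·CB·AB·CB·AB·CB·AB·CB·AB·CB·AB·CB·AB·AB·AB·AAA·CB
    A ↦ AB
    B ↦ CB
    C ↦ AAA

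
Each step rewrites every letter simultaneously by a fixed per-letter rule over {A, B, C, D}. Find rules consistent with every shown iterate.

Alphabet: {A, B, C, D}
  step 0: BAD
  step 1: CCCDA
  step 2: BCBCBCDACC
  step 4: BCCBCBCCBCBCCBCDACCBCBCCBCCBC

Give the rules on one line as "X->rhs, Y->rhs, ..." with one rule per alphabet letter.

  step 1 ⇒ step 2: CCCDA ⇒ BC·BC·BC·DA·CC
    A ↦ CC
    C ↦ BC
    D ↦ DA
  step 0 ⇒ step 1: BAD ⇒ C·CC·DA
    B ↦ C

A->CC, B->C, C->BC, D->DA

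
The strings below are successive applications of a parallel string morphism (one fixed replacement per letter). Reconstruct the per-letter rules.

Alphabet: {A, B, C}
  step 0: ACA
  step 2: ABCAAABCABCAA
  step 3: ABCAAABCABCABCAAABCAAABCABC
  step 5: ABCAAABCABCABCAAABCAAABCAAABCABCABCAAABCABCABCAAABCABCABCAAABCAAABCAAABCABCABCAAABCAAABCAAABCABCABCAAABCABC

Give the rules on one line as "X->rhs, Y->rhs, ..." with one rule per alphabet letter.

A->ABC, B->A, C->A

  step 2 ⇒ step 3: ABCAAABCABCAA ⇒ ABC·A·A·ABC·ABC·ABC·A·A·ABC·A·A·ABC·ABC
    A ↦ ABC
    B ↦ A
    C ↦ A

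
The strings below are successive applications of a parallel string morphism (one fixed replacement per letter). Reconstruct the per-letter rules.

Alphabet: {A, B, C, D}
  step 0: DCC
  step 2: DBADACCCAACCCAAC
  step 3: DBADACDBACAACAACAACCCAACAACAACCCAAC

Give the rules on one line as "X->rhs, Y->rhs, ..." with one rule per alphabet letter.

  step 2 ⇒ step 3: DBADACCCAACCCAAC ⇒ DBA·DA·C·DBA·C·AAC·AAC·AAC·C·C·AAC·AAC·AAC·C·C·AAC
    A ↦ C
    B ↦ DA
    C ↦ AAC
    D ↦ DBA

A->C, B->DA, C->AAC, D->DBA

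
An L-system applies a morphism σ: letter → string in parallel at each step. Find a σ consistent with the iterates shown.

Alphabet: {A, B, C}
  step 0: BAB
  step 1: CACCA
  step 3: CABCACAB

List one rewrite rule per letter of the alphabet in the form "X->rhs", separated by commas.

  step 0 ⇒ step 1: BAB ⇒ CA·C·CA
    A ↦ C
    B ↦ CA
    C ↦ B  (constrained at step 1)

A->C, B->CA, C->B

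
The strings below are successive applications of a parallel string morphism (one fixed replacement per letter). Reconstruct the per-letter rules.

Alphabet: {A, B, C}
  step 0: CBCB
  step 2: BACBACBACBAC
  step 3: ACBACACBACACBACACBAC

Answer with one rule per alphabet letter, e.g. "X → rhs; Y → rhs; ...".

  step 2 ⇒ step 3: BACBACBACBAC ⇒ AC·B·AC·AC·B·AC·AC·B·AC·AC·B·AC
    A ↦ B
    B ↦ AC
    C ↦ AC

A->B, B->AC, C->AC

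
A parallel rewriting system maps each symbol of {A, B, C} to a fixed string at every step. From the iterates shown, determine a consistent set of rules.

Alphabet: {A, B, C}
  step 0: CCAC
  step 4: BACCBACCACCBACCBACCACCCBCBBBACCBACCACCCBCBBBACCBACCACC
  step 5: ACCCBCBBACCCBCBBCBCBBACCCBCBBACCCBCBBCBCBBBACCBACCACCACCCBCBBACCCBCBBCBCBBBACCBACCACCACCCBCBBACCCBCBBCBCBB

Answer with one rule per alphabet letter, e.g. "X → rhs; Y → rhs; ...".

A->CBC, B->ACC, C->B

  step 4 ⇒ step 5: BACCBACCACCBACCBACCACCCBCBBBACCBACCACCCBCBBBACCBACCACC ⇒ ACC·CBC·B·B·ACC·CBC·B·B·CBC·B·B·ACC·CBC·B·B·ACC·CBC·B·B·CBC·B·B·B·ACC·B·ACC·ACC·ACC·CBC·B·B·ACC·CBC·B·B·CBC·B·B·B·ACC·B·ACC·ACC·ACC·CBC·B·B·ACC·CBC·B·B·CBC·B·B
    A ↦ CBC
    B ↦ ACC
    C ↦ B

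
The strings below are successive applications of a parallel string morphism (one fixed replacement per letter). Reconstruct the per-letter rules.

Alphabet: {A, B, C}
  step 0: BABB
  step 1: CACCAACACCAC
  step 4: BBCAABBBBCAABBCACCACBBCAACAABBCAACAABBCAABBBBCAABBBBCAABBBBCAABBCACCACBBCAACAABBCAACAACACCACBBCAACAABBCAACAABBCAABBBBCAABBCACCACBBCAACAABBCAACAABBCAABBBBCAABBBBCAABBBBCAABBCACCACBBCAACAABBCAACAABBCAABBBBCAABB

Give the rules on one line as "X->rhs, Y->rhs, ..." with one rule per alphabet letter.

A->CAA, B->CAC, C->BB

  step 0 ⇒ step 1: BABB ⇒ CAC·CAA·CAC·CAC
    A ↦ CAA
    B ↦ CAC
    C ↦ BB  (constrained at step 1)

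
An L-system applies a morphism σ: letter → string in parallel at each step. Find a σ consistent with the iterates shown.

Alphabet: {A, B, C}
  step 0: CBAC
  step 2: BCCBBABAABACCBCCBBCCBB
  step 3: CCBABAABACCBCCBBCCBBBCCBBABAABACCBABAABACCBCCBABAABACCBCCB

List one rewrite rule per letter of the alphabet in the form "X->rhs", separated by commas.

A->B, B->CCB, C->ABA

  step 2 ⇒ step 3: BCCBBABAABACCBCCBBCCBB ⇒ CCB·ABA·ABA·CCB·CCB·B·CCB·B·B·CCB·B·ABA·ABA·CCB·ABA·ABA·CCB·CCB·ABA·ABA·CCB·CCB
    A ↦ B
    B ↦ CCB
    C ↦ ABA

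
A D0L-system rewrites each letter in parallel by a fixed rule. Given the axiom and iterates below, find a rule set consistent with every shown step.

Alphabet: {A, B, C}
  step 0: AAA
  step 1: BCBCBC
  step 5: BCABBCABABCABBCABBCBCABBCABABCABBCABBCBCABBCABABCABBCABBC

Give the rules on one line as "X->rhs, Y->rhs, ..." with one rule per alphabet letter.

A->BC, B->AB, C->A

  step 0 ⇒ step 1: AAA ⇒ BC·BC·BC
    A ↦ BC
    B ↦ AB  (constrained at step 1)
    C ↦ A  (constrained at step 1)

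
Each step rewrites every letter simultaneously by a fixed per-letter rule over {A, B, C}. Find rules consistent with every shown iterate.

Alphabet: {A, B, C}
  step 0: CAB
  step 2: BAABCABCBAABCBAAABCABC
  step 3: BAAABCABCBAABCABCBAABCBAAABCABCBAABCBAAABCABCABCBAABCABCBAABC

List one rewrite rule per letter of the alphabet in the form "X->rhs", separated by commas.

A->ABC, B->BAA, C->BC

  step 2 ⇒ step 3: BAABCABCBAABCBAAABCABC ⇒ BAA·ABC·ABC·BAA·BC·ABC·BAA·BC·BAA·ABC·ABC·BAA·BC·BAA·ABC·ABC·ABC·BAA·BC·ABC·BAA·BC
    A ↦ ABC
    B ↦ BAA
    C ↦ BC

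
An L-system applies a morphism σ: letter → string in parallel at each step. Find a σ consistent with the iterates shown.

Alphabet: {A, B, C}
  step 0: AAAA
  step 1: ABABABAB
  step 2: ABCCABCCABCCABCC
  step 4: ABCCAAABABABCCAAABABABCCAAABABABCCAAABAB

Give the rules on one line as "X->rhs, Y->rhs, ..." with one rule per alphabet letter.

  step 1 ⇒ step 2: ABABABAB ⇒ AB·CC·AB·CC·AB·CC·AB·CC
    A ↦ AB
    B ↦ CC
    C ↦ A  (constrained at step 2)

A->AB, B->CC, C->A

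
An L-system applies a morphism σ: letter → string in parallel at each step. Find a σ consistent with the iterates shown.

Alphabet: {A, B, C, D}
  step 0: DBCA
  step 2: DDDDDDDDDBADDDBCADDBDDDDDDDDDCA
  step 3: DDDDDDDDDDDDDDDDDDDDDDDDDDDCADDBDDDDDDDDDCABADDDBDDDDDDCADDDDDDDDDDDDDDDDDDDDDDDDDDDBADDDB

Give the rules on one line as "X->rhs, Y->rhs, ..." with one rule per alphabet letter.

A->DDB, B->CA, C->BAD, D->DDD

  step 2 ⇒ step 3: DDDDDDDDDBADDDBCADDBDDDDDDDDDCA ⇒ DDD·DDD·DDD·DDD·DDD·DDD·DDD·DDD·DDD·CA·DDB·DDD·DDD·DDD·CA·BAD·DDB·DDD·DDD·CA·DDD·DDD·DDD·DDD·DDD·DDD·DDD·DDD·DDD·BAD·DDB
    A ↦ DDB
    B ↦ CA
    C ↦ BAD
    D ↦ DDD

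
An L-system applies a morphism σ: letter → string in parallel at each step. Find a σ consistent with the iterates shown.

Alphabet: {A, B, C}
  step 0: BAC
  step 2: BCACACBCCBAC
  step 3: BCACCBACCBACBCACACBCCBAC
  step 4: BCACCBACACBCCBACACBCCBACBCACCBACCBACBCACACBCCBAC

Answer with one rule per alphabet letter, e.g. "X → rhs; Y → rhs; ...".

  step 3 ⇒ step 4: BCACCBACCBACBCACACBCCBAC ⇒ BC·AC·CB·AC·AC·BC·CB·AC·AC·BC·CB·AC·BC·AC·CB·AC·CB·AC·BC·AC·AC·BC·CB·AC
    A ↦ CB
    B ↦ BC
    C ↦ AC

A->CB, B->BC, C->AC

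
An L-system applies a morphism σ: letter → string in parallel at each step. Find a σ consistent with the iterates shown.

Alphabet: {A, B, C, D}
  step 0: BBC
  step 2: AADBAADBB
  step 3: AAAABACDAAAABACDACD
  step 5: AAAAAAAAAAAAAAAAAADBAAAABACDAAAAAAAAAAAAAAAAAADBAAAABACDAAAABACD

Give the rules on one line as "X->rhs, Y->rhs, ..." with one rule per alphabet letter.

  step 2 ⇒ step 3: AADBAADBB ⇒ AA·AA·B·ACD·AA·AA·B·ACD·ACD
    A ↦ AA
    B ↦ ACD
    D ↦ B
    C ↦ D  (constrained at step 0)

A->AA, B->ACD, C->D, D->B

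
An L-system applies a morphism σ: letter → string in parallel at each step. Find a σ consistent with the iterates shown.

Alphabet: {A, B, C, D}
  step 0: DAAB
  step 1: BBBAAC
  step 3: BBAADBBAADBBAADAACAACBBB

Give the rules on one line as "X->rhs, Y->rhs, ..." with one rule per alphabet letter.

A->B, B->AAC, C->AAD, D->B

  step 0 ⇒ step 1: DAAB ⇒ B·B·B·AAC
    A ↦ B
    B ↦ AAC
    D ↦ B
    C ↦ AAD  (constrained at step 1)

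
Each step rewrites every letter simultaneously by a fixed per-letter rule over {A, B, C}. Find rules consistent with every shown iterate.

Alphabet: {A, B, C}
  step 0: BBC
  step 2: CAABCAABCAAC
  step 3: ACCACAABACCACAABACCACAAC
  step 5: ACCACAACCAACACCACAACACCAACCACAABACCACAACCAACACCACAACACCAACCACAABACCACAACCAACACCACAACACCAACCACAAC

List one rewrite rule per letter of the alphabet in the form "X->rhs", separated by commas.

A->CA, B->AB, C->AC

  step 2 ⇒ step 3: CAABCAABCAAC ⇒ AC·CA·CA·AB·AC·CA·CA·AB·AC·CA·CA·AC
    A ↦ CA
    B ↦ AB
    C ↦ AC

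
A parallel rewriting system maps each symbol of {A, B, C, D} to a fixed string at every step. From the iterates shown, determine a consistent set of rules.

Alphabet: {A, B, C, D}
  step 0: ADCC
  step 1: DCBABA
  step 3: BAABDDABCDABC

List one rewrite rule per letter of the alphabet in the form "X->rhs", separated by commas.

A->D, B->AB, C->BA, D->C

  step 0 ⇒ step 1: ADCC ⇒ D·C·BA·BA
    A ↦ D
    C ↦ BA
    D ↦ C
    B ↦ AB  (constrained at step 1)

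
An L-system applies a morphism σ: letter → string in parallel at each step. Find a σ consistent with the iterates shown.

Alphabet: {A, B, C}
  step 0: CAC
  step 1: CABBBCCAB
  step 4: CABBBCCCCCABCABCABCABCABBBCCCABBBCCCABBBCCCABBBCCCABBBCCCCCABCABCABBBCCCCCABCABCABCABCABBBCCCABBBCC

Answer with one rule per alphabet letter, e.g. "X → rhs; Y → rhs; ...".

A->BBC, B->C, C->CAB

  step 0 ⇒ step 1: CAC ⇒ CAB·BBC·CAB
    A ↦ BBC
    C ↦ CAB
    B ↦ C  (constrained at step 1)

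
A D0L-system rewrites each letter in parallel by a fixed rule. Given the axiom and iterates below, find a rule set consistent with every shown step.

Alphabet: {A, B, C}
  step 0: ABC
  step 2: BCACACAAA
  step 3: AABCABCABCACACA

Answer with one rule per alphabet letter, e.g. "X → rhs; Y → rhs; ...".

A->CA, B->AA, C->B

  step 2 ⇒ step 3: BCACACAAA ⇒ AA·B·CA·B·CA·B·CA·CA·CA
    A ↦ CA
    B ↦ AA
    C ↦ B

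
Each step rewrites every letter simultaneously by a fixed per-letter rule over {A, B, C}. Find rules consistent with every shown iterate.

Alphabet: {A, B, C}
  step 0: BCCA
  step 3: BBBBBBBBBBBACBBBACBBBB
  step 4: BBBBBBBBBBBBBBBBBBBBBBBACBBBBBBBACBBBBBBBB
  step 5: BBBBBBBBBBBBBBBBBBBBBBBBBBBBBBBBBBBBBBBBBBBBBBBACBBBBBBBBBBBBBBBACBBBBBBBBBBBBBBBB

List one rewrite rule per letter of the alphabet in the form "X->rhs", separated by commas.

A->B, B->BB, C->AC

  step 4 ⇒ step 5: BBBBBBBBBBBBBBBBBBBBBBBACBBBBBBBACBBBBBBBB ⇒ BB·BB·BB·BB·BB·BB·BB·BB·BB·BB·BB·BB·BB·BB·BB·BB·BB·BB·BB·BB·BB·BB·BB·B·AC·BB·BB·BB·BB·BB·BB·BB·B·AC·BB·BB·BB·BB·BB·BB·BB·BB
    A ↦ B
    B ↦ BB
    C ↦ AC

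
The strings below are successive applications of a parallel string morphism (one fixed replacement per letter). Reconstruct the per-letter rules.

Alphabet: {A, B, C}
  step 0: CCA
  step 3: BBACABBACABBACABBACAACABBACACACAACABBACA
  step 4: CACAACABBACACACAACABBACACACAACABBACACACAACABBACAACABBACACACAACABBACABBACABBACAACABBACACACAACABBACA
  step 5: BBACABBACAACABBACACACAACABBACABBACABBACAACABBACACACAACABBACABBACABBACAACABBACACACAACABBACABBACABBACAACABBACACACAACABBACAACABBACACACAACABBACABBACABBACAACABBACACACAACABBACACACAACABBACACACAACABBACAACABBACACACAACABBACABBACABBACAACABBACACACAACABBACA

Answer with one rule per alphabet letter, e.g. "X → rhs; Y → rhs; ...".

  step 4 ⇒ step 5: CACAACABBACACACAACABBACACACAACABBACACACAACABBACAACABBACACACAACABBACABBACABBACAACABBACACACAACABBACA ⇒ BB·ACA·BB·ACA·ACA·BB·ACA·CA·CA·ACA·BB·ACA·BB·ACA·BB·ACA·ACA·BB·ACA·CA·CA·ACA·BB·ACA·BB·ACA·BB·ACA·ACA·BB·ACA·CA·CA·ACA·BB·ACA·BB·ACA·BB·ACA·ACA·BB·ACA·CA·CA·ACA·BB·ACA·ACA·BB·ACA·CA·CA·ACA·BB·ACA·BB·ACA·BB·ACA·ACA·BB·ACA·CA·CA·ACA·BB·ACA·CA·CA·ACA·BB·ACA·CA·CA·ACA·BB·ACA·ACA·BB·ACA·CA·CA·ACA·BB·ACA·BB·ACA·BB·ACA·ACA·BB·ACA·CA·CA·ACA·BB·ACA
    A ↦ ACA
    B ↦ CA
    C ↦ BB

A->ACA, B->CA, C->BB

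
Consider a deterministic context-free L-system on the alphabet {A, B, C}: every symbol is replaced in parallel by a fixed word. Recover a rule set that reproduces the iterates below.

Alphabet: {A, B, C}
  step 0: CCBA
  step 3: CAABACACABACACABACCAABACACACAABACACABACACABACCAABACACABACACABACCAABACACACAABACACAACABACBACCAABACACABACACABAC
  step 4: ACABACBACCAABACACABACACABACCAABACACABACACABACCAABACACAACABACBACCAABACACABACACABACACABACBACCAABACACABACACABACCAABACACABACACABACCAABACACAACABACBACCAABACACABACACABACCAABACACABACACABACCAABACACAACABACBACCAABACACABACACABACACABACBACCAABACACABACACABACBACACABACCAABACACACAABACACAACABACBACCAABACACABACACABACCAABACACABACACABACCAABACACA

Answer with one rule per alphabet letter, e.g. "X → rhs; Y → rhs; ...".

  step 3 ⇒ step 4: CAABACACABACACABACCAABACACACAABACACABACACABACCAABACACABACACABACCAABACACACAABACACAACABACBACCAABACACABACACABAC ⇒ ACA·BAC·BAC·CAA·BAC·ACA·BAC·ACA·BAC·CAA·BAC·ACA·BAC·ACA·BAC·CAA·BAC·ACA·ACA·BAC·BAC·CAA·BAC·ACA·BAC·ACA·BAC·ACA·BAC·BAC·CAA·BAC·ACA·BAC·ACA·BAC·CAA·BAC·ACA·BAC·ACA·BAC·CAA·BAC·ACA·ACA·BAC·BAC·CAA·BAC·ACA·BAC·ACA·BAC·CAA·BAC·ACA·BAC·ACA·BAC·CAA·BAC·ACA·ACA·BAC·BAC·CAA·BAC·ACA·BAC·ACA·BAC·ACA·BAC·BAC·CAA·BAC·ACA·BAC·ACA·BAC·BAC·ACA·BAC·CAA·BAC·ACA·CAA·BAC·ACA·ACA·BAC·BAC·CAA·BAC·ACA·BAC·ACA·BAC·CAA·BAC·ACA·BAC·ACA·BAC·CAA·BAC·ACA
    A ↦ BAC
    B ↦ CAA
    C ↦ ACA

A->BAC, B->CAA, C->ACA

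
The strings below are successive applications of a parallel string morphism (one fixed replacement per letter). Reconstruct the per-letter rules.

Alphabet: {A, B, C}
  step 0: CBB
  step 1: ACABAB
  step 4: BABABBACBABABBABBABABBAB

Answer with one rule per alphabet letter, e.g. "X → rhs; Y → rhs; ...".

  step 0 ⇒ step 1: CBB ⇒ AC·AB·AB
    B ↦ AB
    C ↦ AC
    A ↦ B  (constrained at step 1)

A->B, B->AB, C->AC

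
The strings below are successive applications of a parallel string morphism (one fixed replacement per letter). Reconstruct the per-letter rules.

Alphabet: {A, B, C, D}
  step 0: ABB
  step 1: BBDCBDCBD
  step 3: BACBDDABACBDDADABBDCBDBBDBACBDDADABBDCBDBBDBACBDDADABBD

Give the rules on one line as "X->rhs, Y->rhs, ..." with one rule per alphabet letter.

  step 0 ⇒ step 1: ABB ⇒ BBD·CBD·CBD
    A ↦ BBD
    B ↦ CBD
    C ↦ BA  (constrained at step 1)
    D ↦ DA  (constrained at step 1)

A->BBD, B->CBD, C->BA, D->DA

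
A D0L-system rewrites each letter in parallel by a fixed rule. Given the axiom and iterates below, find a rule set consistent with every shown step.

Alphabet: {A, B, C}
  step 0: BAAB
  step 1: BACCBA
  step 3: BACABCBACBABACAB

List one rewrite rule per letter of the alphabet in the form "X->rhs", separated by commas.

  step 0 ⇒ step 1: BAAB ⇒ BA·C·C·BA
    A ↦ C
    B ↦ BA
    C ↦ AB  (constrained at step 1)

A->C, B->BA, C->AB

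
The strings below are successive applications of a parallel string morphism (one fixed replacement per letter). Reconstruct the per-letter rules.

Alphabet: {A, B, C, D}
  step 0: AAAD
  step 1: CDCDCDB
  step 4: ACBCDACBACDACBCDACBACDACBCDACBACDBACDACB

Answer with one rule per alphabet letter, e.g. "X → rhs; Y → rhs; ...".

A->CD, B->BA, C->AC, D->B

  step 0 ⇒ step 1: AAAD ⇒ CD·CD·CD·B
    A ↦ CD
    D ↦ B
    B ↦ BA  (constrained at step 1)
    C ↦ AC  (constrained at step 1)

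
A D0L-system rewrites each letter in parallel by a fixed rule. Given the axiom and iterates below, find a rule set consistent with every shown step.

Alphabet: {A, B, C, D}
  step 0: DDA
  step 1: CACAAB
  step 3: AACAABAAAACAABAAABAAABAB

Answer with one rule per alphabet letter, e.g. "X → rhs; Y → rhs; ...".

  step 0 ⇒ step 1: DDA ⇒ CA·CA·AB
    A ↦ AB
    D ↦ CA
    B ↦ AA  (constrained at step 1)
    C ↦ BD  (constrained at step 1)

A->AB, B->AA, C->BD, D->CA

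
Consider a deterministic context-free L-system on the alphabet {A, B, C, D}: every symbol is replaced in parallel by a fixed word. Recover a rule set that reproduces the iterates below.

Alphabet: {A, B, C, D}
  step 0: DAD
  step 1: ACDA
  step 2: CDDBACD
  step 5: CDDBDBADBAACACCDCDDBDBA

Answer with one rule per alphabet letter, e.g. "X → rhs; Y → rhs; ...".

  step 1 ⇒ step 2: ACDA ⇒ CD·DB·A·CD
    A ↦ CD
    C ↦ DB
    D ↦ A
    B ↦ C  (constrained at step 2)

A->CD, B->C, C->DB, D->A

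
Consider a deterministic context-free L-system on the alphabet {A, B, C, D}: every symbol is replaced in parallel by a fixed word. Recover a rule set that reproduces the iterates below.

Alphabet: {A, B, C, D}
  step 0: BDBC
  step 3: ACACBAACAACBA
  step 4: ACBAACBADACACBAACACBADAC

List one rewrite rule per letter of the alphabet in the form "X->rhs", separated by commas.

  step 3 ⇒ step 4: ACACBAACAACBA ⇒ AC·BA·AC·BA·D·AC·AC·BA·AC·AC·BA·D·AC
    A ↦ AC
    B ↦ D
    C ↦ BA
    D ↦ A  (constrained at step 0)

A->AC, B->D, C->BA, D->A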